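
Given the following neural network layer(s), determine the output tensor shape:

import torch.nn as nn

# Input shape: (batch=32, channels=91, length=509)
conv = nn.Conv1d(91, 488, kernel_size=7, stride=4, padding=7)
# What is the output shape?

Input shape: (32, 91, 509)
Output shape: (32, 488, 130)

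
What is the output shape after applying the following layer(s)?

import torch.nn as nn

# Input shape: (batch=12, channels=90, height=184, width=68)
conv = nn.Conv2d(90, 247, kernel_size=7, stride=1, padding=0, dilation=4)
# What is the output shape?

Input shape: (12, 90, 184, 68)
Output shape: (12, 247, 160, 44)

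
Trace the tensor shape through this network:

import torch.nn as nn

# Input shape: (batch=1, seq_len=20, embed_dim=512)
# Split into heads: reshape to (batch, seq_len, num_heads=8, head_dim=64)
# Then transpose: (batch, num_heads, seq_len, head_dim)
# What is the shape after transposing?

Input shape: (1, 20, 512)
  -> after reshape: (1, 20, 8, 64)
Output shape: (1, 8, 20, 64)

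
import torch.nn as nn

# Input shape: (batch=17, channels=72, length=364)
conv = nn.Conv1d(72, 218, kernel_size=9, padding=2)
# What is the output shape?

Input shape: (17, 72, 364)
Output shape: (17, 218, 360)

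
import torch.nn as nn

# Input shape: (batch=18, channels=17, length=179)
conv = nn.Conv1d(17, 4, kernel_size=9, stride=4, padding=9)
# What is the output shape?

Input shape: (18, 17, 179)
Output shape: (18, 4, 48)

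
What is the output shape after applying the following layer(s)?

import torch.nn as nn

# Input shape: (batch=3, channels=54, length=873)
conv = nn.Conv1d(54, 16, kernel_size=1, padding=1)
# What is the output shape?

Input shape: (3, 54, 873)
Output shape: (3, 16, 875)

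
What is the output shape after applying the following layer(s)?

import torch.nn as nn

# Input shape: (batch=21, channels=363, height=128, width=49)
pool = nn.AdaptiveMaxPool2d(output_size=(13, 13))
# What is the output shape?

Input shape: (21, 363, 128, 49)
Output shape: (21, 363, 13, 13)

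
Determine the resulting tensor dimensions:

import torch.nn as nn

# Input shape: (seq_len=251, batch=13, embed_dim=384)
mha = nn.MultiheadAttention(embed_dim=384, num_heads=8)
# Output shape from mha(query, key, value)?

Input shape: (251, 13, 384)
Output shape: (251, 13, 384)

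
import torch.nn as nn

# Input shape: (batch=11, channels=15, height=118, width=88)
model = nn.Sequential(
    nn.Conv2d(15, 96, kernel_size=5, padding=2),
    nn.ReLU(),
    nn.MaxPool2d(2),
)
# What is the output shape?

Input shape: (11, 15, 118, 88)
  -> after Conv2d: (11, 96, 118, 88)
  -> after ReLU: (11, 96, 118, 88)
Output shape: (11, 96, 59, 44)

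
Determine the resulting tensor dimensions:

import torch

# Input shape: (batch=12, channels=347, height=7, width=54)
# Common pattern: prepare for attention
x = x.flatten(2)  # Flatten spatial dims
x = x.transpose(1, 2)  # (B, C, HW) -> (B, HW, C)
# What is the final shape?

Input shape: (12, 347, 7, 54)
  -> after flatten(2): (12, 347, 378)
Output shape: (12, 378, 347)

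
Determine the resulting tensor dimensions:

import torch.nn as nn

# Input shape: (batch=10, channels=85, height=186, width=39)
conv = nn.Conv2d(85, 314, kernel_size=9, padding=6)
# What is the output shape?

Input shape: (10, 85, 186, 39)
Output shape: (10, 314, 190, 43)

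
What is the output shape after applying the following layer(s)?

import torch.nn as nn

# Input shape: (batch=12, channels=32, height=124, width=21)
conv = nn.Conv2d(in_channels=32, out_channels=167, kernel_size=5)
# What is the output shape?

Input shape: (12, 32, 124, 21)
Output shape: (12, 167, 120, 17)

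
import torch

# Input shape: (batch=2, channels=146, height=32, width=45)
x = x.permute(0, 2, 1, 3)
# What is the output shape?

Input shape: (2, 146, 32, 45)
Output shape: (2, 32, 146, 45)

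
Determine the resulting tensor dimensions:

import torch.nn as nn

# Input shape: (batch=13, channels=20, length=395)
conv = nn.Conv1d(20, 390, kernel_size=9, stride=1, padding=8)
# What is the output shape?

Input shape: (13, 20, 395)
Output shape: (13, 390, 403)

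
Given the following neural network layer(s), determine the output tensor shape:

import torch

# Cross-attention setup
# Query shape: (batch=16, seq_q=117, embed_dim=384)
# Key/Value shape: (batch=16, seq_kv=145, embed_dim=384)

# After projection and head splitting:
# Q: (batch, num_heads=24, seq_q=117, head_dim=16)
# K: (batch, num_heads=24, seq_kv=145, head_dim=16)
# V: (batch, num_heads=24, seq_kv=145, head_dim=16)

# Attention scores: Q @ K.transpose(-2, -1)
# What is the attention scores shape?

Input shape: (16, 117, 384)
Output shape: (16, 24, 117, 145)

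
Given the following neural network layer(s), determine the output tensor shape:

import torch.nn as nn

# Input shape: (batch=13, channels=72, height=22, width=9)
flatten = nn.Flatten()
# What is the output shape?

Input shape: (13, 72, 22, 9)
Output shape: (13, 14256)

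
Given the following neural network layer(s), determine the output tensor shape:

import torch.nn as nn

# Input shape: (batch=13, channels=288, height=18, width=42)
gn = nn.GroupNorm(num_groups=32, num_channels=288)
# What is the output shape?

Input shape: (13, 288, 18, 42)
Output shape: (13, 288, 18, 42)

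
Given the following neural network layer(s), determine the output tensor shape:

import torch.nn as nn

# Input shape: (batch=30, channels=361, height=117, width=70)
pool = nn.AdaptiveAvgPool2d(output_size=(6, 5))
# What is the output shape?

Input shape: (30, 361, 117, 70)
Output shape: (30, 361, 6, 5)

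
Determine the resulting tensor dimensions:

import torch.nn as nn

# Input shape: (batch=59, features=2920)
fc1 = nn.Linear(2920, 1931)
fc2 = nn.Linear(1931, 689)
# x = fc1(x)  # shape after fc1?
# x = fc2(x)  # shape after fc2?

Input shape: (59, 2920)
  -> after fc1: (59, 1931)
Output shape: (59, 689)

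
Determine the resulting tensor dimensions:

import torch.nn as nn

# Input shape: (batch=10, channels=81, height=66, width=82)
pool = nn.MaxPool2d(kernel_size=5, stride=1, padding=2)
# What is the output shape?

Input shape: (10, 81, 66, 82)
Output shape: (10, 81, 66, 82)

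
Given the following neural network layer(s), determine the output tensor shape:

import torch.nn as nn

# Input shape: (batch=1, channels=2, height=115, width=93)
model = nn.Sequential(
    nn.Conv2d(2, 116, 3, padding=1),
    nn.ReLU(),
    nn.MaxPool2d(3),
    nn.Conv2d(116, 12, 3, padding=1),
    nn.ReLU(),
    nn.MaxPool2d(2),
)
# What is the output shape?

Input shape: (1, 2, 115, 93)
  -> after first Conv2d: (1, 116, 115, 93)
  -> after first MaxPool2d: (1, 116, 38, 31)
  -> after second Conv2d: (1, 12, 38, 31)
Output shape: (1, 12, 19, 15)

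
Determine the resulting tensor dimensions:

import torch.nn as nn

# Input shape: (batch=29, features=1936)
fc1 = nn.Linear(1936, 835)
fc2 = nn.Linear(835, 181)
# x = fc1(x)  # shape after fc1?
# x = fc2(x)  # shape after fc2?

Input shape: (29, 1936)
  -> after fc1: (29, 835)
Output shape: (29, 181)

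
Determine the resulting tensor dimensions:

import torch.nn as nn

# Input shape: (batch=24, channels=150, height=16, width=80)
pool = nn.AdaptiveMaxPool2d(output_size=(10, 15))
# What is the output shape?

Input shape: (24, 150, 16, 80)
Output shape: (24, 150, 10, 15)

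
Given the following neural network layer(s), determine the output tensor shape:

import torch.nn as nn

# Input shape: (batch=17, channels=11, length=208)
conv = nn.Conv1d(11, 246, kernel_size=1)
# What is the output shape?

Input shape: (17, 11, 208)
Output shape: (17, 246, 208)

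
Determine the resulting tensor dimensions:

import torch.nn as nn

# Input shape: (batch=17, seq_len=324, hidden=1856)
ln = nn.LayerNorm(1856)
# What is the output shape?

Input shape: (17, 324, 1856)
Output shape: (17, 324, 1856)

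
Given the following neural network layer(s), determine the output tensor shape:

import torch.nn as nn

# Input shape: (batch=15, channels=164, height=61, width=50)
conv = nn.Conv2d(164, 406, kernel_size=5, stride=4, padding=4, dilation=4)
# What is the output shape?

Input shape: (15, 164, 61, 50)
Output shape: (15, 406, 14, 11)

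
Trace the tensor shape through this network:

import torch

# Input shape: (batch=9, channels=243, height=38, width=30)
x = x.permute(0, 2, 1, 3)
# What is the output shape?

Input shape: (9, 243, 38, 30)
Output shape: (9, 38, 243, 30)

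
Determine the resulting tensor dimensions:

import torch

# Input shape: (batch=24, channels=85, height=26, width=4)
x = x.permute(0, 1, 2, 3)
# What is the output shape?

Input shape: (24, 85, 26, 4)
Output shape: (24, 85, 26, 4)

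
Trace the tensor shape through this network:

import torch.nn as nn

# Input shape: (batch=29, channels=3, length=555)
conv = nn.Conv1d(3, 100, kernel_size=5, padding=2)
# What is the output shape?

Input shape: (29, 3, 555)
Output shape: (29, 100, 555)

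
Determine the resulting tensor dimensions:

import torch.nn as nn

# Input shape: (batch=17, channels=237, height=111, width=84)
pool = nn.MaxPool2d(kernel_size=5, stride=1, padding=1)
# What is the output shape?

Input shape: (17, 237, 111, 84)
Output shape: (17, 237, 109, 82)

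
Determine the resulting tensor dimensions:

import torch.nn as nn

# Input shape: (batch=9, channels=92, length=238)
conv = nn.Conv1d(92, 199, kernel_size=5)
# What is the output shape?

Input shape: (9, 92, 238)
Output shape: (9, 199, 234)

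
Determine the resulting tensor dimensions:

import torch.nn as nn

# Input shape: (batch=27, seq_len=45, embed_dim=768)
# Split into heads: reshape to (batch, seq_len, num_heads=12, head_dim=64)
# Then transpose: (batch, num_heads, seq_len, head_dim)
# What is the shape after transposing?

Input shape: (27, 45, 768)
  -> after reshape: (27, 45, 12, 64)
Output shape: (27, 12, 45, 64)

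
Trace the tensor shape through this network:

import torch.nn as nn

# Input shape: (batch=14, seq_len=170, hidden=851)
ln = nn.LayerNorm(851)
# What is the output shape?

Input shape: (14, 170, 851)
Output shape: (14, 170, 851)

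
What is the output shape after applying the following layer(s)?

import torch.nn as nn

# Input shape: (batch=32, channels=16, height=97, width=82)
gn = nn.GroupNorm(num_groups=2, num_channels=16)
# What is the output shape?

Input shape: (32, 16, 97, 82)
Output shape: (32, 16, 97, 82)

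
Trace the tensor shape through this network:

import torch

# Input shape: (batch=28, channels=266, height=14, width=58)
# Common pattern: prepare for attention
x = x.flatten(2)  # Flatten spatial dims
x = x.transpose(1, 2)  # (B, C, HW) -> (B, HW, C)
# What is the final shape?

Input shape: (28, 266, 14, 58)
  -> after flatten(2): (28, 266, 812)
Output shape: (28, 812, 266)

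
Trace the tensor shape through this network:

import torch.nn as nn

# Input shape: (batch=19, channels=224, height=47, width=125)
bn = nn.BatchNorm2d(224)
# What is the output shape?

Input shape: (19, 224, 47, 125)
Output shape: (19, 224, 47, 125)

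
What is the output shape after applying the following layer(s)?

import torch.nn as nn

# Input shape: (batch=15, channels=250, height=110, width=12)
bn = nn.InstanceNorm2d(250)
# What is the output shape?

Input shape: (15, 250, 110, 12)
Output shape: (15, 250, 110, 12)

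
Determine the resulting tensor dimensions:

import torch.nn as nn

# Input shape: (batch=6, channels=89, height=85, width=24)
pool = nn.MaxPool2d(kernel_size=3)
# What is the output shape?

Input shape: (6, 89, 85, 24)
Output shape: (6, 89, 28, 8)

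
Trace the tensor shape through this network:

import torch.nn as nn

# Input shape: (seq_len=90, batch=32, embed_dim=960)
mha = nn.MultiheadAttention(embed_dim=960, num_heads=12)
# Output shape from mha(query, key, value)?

Input shape: (90, 32, 960)
Output shape: (90, 32, 960)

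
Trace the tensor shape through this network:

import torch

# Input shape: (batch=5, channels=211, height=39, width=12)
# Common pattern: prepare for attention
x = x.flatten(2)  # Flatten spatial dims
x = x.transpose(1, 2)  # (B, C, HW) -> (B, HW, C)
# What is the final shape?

Input shape: (5, 211, 39, 12)
  -> after flatten(2): (5, 211, 468)
Output shape: (5, 468, 211)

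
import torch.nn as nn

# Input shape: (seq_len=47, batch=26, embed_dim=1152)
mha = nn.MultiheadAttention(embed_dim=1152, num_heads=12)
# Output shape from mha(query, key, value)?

Input shape: (47, 26, 1152)
Output shape: (47, 26, 1152)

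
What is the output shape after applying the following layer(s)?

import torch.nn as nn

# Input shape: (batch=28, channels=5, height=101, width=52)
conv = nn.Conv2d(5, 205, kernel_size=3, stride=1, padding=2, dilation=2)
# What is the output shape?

Input shape: (28, 5, 101, 52)
Output shape: (28, 205, 101, 52)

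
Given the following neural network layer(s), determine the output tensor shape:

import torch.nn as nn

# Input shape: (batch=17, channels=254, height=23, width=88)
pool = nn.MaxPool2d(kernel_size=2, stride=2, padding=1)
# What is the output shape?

Input shape: (17, 254, 23, 88)
Output shape: (17, 254, 12, 45)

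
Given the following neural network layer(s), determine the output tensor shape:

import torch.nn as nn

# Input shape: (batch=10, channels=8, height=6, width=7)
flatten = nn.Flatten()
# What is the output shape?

Input shape: (10, 8, 6, 7)
Output shape: (10, 336)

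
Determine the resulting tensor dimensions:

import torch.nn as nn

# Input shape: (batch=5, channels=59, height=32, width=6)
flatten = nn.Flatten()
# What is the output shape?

Input shape: (5, 59, 32, 6)
Output shape: (5, 11328)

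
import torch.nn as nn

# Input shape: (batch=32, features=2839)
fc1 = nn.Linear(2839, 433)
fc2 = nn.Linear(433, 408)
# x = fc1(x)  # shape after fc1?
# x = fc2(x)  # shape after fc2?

Input shape: (32, 2839)
  -> after fc1: (32, 433)
Output shape: (32, 408)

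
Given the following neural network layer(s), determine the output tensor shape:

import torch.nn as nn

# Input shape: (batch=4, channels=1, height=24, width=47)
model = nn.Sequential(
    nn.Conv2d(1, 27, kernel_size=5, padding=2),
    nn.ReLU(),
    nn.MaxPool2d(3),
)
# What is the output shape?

Input shape: (4, 1, 24, 47)
  -> after Conv2d: (4, 27, 24, 47)
  -> after ReLU: (4, 27, 24, 47)
Output shape: (4, 27, 8, 15)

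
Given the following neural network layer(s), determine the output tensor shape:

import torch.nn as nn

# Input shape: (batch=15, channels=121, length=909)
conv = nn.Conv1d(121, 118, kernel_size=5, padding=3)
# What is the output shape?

Input shape: (15, 121, 909)
Output shape: (15, 118, 911)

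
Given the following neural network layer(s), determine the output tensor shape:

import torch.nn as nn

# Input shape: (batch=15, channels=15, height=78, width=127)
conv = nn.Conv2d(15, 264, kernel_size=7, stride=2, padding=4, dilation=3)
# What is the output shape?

Input shape: (15, 15, 78, 127)
Output shape: (15, 264, 34, 59)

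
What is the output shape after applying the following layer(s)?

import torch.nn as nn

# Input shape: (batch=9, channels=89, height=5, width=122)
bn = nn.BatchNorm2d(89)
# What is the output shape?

Input shape: (9, 89, 5, 122)
Output shape: (9, 89, 5, 122)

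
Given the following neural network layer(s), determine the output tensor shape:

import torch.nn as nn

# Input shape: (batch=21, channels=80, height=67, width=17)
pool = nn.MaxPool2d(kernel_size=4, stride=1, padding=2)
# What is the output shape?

Input shape: (21, 80, 67, 17)
Output shape: (21, 80, 68, 18)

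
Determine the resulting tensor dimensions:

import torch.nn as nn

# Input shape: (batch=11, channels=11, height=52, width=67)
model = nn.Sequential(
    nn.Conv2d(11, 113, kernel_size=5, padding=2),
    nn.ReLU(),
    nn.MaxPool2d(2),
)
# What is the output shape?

Input shape: (11, 11, 52, 67)
  -> after Conv2d: (11, 113, 52, 67)
  -> after ReLU: (11, 113, 52, 67)
Output shape: (11, 113, 26, 33)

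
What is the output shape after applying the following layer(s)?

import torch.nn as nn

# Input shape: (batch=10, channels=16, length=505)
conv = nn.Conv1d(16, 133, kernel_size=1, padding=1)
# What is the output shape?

Input shape: (10, 16, 505)
Output shape: (10, 133, 507)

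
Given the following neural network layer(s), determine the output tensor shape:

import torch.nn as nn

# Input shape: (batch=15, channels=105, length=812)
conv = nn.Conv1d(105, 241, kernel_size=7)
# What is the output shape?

Input shape: (15, 105, 812)
Output shape: (15, 241, 806)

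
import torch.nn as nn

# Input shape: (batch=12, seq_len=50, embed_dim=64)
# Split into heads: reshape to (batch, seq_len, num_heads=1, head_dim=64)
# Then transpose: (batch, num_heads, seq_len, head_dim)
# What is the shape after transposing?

Input shape: (12, 50, 64)
  -> after reshape: (12, 50, 1, 64)
Output shape: (12, 1, 50, 64)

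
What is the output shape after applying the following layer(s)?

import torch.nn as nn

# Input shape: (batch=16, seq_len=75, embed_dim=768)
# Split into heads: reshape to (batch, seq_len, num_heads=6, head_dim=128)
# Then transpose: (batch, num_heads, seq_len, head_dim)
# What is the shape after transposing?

Input shape: (16, 75, 768)
  -> after reshape: (16, 75, 6, 128)
Output shape: (16, 6, 75, 128)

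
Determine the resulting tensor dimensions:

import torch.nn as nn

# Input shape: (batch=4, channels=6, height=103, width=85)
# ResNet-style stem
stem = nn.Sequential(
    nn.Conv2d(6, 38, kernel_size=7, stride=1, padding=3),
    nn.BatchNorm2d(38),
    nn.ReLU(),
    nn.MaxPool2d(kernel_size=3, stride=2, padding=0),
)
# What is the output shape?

Input shape: (4, 6, 103, 85)
  -> after Conv2d 7x7 stride=1: (4, 38, 103, 85)
Output shape: (4, 38, 51, 42)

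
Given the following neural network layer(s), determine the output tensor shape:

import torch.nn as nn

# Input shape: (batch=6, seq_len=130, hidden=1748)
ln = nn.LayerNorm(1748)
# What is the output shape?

Input shape: (6, 130, 1748)
Output shape: (6, 130, 1748)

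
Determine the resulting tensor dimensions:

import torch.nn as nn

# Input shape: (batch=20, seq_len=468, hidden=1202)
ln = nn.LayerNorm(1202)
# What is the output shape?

Input shape: (20, 468, 1202)
Output shape: (20, 468, 1202)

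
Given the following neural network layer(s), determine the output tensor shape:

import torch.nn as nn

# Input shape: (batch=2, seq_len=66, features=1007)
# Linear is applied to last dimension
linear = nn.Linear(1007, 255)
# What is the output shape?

Input shape: (2, 66, 1007)
Output shape: (2, 66, 255)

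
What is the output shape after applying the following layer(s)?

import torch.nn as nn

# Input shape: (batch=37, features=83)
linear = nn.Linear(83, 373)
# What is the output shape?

Input shape: (37, 83)
Output shape: (37, 373)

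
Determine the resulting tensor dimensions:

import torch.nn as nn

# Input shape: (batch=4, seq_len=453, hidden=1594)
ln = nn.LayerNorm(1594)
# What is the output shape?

Input shape: (4, 453, 1594)
Output shape: (4, 453, 1594)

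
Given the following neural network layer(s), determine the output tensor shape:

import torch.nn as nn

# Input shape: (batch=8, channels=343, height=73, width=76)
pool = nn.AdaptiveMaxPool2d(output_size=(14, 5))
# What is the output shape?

Input shape: (8, 343, 73, 76)
Output shape: (8, 343, 14, 5)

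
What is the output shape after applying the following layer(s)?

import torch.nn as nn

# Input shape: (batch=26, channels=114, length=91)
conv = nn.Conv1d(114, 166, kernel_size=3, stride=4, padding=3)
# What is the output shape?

Input shape: (26, 114, 91)
Output shape: (26, 166, 24)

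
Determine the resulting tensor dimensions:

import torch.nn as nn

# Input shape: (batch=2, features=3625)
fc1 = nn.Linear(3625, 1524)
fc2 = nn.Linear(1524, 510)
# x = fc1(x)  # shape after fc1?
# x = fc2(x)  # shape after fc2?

Input shape: (2, 3625)
  -> after fc1: (2, 1524)
Output shape: (2, 510)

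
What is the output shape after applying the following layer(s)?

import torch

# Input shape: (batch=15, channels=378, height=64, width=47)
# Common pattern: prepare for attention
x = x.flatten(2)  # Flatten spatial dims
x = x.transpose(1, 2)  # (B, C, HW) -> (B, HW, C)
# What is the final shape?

Input shape: (15, 378, 64, 47)
  -> after flatten(2): (15, 378, 3008)
Output shape: (15, 3008, 378)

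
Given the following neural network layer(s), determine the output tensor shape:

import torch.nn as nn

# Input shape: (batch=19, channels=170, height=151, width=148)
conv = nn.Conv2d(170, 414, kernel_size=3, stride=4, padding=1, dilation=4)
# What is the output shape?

Input shape: (19, 170, 151, 148)
Output shape: (19, 414, 37, 36)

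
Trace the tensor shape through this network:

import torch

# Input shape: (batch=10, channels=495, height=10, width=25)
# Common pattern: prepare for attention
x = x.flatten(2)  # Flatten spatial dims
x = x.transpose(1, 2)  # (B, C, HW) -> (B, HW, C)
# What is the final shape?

Input shape: (10, 495, 10, 25)
  -> after flatten(2): (10, 495, 250)
Output shape: (10, 250, 495)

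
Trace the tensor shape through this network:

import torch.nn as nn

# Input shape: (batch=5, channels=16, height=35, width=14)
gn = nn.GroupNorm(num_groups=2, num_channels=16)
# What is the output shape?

Input shape: (5, 16, 35, 14)
Output shape: (5, 16, 35, 14)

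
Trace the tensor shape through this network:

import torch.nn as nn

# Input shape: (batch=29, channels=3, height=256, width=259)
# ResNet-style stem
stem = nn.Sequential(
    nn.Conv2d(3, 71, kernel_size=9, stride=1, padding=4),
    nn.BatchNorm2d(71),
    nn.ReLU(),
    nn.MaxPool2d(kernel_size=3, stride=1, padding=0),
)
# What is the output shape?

Input shape: (29, 3, 256, 259)
  -> after Conv2d 9x9 stride=1: (29, 71, 256, 259)
Output shape: (29, 71, 254, 257)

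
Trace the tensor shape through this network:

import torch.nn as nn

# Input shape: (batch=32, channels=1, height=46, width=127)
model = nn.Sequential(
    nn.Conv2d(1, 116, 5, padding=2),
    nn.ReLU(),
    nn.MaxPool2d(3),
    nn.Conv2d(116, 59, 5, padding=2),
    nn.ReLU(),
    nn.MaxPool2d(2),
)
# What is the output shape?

Input shape: (32, 1, 46, 127)
  -> after first Conv2d: (32, 116, 46, 127)
  -> after first MaxPool2d: (32, 116, 15, 42)
  -> after second Conv2d: (32, 59, 15, 42)
Output shape: (32, 59, 7, 21)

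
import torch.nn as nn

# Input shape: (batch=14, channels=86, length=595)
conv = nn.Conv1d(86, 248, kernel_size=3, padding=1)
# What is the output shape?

Input shape: (14, 86, 595)
Output shape: (14, 248, 595)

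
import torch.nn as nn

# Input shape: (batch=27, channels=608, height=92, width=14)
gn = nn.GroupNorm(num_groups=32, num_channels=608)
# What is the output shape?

Input shape: (27, 608, 92, 14)
Output shape: (27, 608, 92, 14)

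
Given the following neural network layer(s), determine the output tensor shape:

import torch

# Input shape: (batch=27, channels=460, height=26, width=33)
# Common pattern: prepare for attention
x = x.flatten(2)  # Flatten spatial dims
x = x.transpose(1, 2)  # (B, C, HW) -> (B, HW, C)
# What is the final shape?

Input shape: (27, 460, 26, 33)
  -> after flatten(2): (27, 460, 858)
Output shape: (27, 858, 460)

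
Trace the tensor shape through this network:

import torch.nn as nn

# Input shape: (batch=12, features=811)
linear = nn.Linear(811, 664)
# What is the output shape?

Input shape: (12, 811)
Output shape: (12, 664)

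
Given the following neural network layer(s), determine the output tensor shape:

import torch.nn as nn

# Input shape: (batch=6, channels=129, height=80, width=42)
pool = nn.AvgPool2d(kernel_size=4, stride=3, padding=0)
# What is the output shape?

Input shape: (6, 129, 80, 42)
Output shape: (6, 129, 26, 13)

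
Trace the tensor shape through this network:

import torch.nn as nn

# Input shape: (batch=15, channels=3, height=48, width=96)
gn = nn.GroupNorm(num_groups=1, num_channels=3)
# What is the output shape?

Input shape: (15, 3, 48, 96)
Output shape: (15, 3, 48, 96)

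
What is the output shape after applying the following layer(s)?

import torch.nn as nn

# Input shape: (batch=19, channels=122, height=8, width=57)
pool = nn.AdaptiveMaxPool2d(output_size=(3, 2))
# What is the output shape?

Input shape: (19, 122, 8, 57)
Output shape: (19, 122, 3, 2)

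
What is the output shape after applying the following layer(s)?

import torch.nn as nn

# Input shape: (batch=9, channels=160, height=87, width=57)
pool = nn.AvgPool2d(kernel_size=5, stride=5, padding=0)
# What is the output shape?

Input shape: (9, 160, 87, 57)
Output shape: (9, 160, 17, 11)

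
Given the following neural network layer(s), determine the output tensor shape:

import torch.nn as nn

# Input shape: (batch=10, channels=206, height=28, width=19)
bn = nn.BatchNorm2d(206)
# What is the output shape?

Input shape: (10, 206, 28, 19)
Output shape: (10, 206, 28, 19)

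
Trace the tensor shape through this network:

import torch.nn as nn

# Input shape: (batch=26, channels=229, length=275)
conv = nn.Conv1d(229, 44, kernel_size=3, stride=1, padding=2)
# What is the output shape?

Input shape: (26, 229, 275)
Output shape: (26, 44, 277)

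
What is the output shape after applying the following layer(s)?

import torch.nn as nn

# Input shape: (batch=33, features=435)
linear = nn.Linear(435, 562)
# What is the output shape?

Input shape: (33, 435)
Output shape: (33, 562)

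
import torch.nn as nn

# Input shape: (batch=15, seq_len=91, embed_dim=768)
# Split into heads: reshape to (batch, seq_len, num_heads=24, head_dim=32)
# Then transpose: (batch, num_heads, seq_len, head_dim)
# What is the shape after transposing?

Input shape: (15, 91, 768)
  -> after reshape: (15, 91, 24, 32)
Output shape: (15, 24, 91, 32)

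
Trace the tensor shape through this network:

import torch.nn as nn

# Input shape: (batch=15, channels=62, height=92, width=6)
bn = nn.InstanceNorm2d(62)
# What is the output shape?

Input shape: (15, 62, 92, 6)
Output shape: (15, 62, 92, 6)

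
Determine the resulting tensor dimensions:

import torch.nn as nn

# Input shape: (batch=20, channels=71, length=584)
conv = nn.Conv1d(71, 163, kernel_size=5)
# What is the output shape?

Input shape: (20, 71, 584)
Output shape: (20, 163, 580)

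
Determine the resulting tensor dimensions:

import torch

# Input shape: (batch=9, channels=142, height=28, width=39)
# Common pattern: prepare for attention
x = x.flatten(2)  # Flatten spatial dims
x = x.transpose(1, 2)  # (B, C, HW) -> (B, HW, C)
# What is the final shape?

Input shape: (9, 142, 28, 39)
  -> after flatten(2): (9, 142, 1092)
Output shape: (9, 1092, 142)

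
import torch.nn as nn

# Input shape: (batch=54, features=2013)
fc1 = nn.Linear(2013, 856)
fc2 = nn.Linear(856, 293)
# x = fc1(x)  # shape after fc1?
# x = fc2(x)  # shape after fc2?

Input shape: (54, 2013)
  -> after fc1: (54, 856)
Output shape: (54, 293)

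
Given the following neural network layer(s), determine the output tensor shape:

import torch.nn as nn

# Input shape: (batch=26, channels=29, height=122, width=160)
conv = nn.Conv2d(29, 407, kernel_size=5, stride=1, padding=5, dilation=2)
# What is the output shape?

Input shape: (26, 29, 122, 160)
Output shape: (26, 407, 124, 162)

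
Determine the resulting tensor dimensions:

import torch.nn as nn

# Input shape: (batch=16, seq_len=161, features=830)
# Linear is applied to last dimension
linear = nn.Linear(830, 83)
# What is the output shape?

Input shape: (16, 161, 830)
Output shape: (16, 161, 83)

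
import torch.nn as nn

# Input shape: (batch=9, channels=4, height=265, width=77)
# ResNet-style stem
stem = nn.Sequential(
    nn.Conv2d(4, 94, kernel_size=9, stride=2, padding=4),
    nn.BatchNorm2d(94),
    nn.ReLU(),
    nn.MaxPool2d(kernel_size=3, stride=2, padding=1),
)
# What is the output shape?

Input shape: (9, 4, 265, 77)
  -> after Conv2d 9x9 stride=2: (9, 94, 133, 39)
Output shape: (9, 94, 67, 20)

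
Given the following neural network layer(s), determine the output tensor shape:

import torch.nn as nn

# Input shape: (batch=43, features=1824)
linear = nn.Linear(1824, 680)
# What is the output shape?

Input shape: (43, 1824)
Output shape: (43, 680)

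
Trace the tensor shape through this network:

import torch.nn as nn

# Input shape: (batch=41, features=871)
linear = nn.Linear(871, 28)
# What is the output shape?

Input shape: (41, 871)
Output shape: (41, 28)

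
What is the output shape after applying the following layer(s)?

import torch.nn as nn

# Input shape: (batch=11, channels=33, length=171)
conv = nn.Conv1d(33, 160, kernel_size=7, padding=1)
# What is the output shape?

Input shape: (11, 33, 171)
Output shape: (11, 160, 167)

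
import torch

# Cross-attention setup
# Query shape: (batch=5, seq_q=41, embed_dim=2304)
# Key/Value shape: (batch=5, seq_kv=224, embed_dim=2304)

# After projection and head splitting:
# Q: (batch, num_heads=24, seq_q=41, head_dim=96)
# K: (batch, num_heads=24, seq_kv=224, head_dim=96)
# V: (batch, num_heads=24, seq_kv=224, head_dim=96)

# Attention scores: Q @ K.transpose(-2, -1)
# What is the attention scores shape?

Input shape: (5, 41, 2304)
Output shape: (5, 24, 41, 224)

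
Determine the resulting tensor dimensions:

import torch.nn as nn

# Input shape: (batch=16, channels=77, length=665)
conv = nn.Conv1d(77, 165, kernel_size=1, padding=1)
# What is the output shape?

Input shape: (16, 77, 665)
Output shape: (16, 165, 667)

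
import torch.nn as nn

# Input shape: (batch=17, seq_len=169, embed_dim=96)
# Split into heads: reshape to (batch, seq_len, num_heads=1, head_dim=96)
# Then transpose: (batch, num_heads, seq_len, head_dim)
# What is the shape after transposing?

Input shape: (17, 169, 96)
  -> after reshape: (17, 169, 1, 96)
Output shape: (17, 1, 169, 96)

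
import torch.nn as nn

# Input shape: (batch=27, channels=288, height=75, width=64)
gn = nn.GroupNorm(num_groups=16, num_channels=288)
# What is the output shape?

Input shape: (27, 288, 75, 64)
Output shape: (27, 288, 75, 64)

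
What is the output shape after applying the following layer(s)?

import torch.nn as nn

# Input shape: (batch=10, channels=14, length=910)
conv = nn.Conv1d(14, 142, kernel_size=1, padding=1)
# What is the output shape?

Input shape: (10, 14, 910)
Output shape: (10, 142, 912)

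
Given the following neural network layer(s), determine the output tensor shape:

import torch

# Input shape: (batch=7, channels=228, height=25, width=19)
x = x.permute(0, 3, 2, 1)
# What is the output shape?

Input shape: (7, 228, 25, 19)
Output shape: (7, 19, 25, 228)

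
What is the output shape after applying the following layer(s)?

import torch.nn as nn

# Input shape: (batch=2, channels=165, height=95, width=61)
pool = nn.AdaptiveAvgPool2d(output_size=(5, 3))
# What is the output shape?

Input shape: (2, 165, 95, 61)
Output shape: (2, 165, 5, 3)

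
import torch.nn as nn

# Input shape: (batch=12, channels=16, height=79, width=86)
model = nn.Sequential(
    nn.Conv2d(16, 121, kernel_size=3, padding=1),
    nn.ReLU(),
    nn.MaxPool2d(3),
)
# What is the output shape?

Input shape: (12, 16, 79, 86)
  -> after Conv2d: (12, 121, 79, 86)
  -> after ReLU: (12, 121, 79, 86)
Output shape: (12, 121, 26, 28)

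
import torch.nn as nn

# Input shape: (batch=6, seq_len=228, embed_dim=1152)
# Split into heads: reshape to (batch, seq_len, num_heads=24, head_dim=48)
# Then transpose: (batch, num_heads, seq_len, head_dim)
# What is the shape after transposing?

Input shape: (6, 228, 1152)
  -> after reshape: (6, 228, 24, 48)
Output shape: (6, 24, 228, 48)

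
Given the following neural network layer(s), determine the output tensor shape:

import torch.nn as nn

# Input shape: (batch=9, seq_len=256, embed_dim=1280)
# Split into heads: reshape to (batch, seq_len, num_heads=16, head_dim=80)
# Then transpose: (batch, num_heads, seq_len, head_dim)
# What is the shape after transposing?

Input shape: (9, 256, 1280)
  -> after reshape: (9, 256, 16, 80)
Output shape: (9, 16, 256, 80)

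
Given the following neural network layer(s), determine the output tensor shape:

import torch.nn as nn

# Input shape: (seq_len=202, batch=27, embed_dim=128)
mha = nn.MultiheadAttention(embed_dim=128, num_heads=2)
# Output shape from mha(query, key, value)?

Input shape: (202, 27, 128)
Output shape: (202, 27, 128)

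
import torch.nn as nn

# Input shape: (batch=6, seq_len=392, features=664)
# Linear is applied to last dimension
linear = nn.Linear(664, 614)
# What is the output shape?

Input shape: (6, 392, 664)
Output shape: (6, 392, 614)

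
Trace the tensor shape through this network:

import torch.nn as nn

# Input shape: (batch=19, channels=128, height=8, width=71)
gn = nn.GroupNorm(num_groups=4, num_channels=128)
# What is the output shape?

Input shape: (19, 128, 8, 71)
Output shape: (19, 128, 8, 71)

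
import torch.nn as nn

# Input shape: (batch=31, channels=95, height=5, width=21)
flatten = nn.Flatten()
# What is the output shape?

Input shape: (31, 95, 5, 21)
Output shape: (31, 9975)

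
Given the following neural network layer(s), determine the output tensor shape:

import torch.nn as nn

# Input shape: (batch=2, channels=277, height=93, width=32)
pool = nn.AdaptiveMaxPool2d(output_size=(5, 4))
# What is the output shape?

Input shape: (2, 277, 93, 32)
Output shape: (2, 277, 5, 4)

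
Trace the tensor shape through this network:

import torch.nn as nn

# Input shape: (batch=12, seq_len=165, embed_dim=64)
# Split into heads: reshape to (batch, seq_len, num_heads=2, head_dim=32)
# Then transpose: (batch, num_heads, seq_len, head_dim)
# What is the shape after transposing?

Input shape: (12, 165, 64)
  -> after reshape: (12, 165, 2, 32)
Output shape: (12, 2, 165, 32)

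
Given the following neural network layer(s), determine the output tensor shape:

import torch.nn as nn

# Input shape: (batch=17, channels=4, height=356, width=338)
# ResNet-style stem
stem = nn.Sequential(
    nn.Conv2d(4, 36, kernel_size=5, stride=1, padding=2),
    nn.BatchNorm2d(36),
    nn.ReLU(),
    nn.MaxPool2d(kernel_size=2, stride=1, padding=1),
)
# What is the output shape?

Input shape: (17, 4, 356, 338)
  -> after Conv2d 5x5 stride=1: (17, 36, 356, 338)
Output shape: (17, 36, 357, 339)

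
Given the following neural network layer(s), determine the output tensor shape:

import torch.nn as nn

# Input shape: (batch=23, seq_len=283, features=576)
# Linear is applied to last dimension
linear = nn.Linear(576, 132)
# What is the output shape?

Input shape: (23, 283, 576)
Output shape: (23, 283, 132)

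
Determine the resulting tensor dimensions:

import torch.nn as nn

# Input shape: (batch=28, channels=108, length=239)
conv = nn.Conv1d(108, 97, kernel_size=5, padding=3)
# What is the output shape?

Input shape: (28, 108, 239)
Output shape: (28, 97, 241)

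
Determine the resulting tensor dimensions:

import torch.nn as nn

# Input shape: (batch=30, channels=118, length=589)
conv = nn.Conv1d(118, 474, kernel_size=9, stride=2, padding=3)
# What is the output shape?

Input shape: (30, 118, 589)
Output shape: (30, 474, 294)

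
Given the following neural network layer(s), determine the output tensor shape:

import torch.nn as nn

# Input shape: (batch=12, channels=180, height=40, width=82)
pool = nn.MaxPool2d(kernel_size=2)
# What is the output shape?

Input shape: (12, 180, 40, 82)
Output shape: (12, 180, 20, 41)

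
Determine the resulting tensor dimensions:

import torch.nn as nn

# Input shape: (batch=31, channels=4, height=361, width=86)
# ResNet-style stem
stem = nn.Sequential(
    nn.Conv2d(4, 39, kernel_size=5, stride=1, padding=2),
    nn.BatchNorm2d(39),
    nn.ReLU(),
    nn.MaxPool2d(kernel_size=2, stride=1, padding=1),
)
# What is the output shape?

Input shape: (31, 4, 361, 86)
  -> after Conv2d 5x5 stride=1: (31, 39, 361, 86)
Output shape: (31, 39, 362, 87)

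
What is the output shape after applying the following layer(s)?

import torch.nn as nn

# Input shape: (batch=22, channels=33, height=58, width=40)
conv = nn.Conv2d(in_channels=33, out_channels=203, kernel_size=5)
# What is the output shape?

Input shape: (22, 33, 58, 40)
Output shape: (22, 203, 54, 36)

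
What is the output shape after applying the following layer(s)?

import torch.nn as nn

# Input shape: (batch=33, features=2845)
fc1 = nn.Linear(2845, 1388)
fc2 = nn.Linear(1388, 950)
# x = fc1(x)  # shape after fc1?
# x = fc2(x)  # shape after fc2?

Input shape: (33, 2845)
  -> after fc1: (33, 1388)
Output shape: (33, 950)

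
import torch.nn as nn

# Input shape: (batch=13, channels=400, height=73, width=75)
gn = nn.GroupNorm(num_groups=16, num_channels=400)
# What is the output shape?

Input shape: (13, 400, 73, 75)
Output shape: (13, 400, 73, 75)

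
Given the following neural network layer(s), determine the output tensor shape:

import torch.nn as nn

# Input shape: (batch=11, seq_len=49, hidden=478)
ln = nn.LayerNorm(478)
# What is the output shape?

Input shape: (11, 49, 478)
Output shape: (11, 49, 478)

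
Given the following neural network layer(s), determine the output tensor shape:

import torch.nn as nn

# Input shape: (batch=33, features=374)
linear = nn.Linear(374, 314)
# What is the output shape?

Input shape: (33, 374)
Output shape: (33, 314)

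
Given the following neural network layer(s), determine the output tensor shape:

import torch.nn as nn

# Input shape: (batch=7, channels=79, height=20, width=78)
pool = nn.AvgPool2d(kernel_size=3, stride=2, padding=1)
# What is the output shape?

Input shape: (7, 79, 20, 78)
Output shape: (7, 79, 10, 39)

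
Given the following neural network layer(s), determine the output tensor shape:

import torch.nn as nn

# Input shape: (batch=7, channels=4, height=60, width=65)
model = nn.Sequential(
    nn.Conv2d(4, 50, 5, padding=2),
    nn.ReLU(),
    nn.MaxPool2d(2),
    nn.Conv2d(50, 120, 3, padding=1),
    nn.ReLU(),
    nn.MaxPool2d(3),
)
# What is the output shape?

Input shape: (7, 4, 60, 65)
  -> after first Conv2d: (7, 50, 60, 65)
  -> after first MaxPool2d: (7, 50, 30, 32)
  -> after second Conv2d: (7, 120, 30, 32)
Output shape: (7, 120, 10, 10)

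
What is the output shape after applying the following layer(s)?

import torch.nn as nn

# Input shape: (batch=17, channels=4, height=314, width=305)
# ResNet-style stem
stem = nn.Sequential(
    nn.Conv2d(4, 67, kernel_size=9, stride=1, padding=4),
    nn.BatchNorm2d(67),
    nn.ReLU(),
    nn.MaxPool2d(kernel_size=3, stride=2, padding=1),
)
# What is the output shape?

Input shape: (17, 4, 314, 305)
  -> after Conv2d 9x9 stride=1: (17, 67, 314, 305)
Output shape: (17, 67, 157, 153)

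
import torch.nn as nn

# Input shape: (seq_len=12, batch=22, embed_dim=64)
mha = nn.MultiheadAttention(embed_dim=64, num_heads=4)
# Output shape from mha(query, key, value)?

Input shape: (12, 22, 64)
Output shape: (12, 22, 64)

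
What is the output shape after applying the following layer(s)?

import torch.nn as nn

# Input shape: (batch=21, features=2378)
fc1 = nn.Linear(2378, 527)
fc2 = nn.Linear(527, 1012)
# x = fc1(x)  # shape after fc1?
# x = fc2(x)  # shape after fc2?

Input shape: (21, 2378)
  -> after fc1: (21, 527)
Output shape: (21, 1012)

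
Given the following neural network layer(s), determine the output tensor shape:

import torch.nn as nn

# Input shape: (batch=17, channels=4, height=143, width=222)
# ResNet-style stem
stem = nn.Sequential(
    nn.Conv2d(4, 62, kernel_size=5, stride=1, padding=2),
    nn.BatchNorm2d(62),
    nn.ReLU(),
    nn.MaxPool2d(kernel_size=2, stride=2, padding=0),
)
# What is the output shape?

Input shape: (17, 4, 143, 222)
  -> after Conv2d 5x5 stride=1: (17, 62, 143, 222)
Output shape: (17, 62, 71, 111)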